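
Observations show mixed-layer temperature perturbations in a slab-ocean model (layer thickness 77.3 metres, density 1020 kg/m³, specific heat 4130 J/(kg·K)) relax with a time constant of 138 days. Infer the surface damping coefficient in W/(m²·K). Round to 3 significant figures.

27.3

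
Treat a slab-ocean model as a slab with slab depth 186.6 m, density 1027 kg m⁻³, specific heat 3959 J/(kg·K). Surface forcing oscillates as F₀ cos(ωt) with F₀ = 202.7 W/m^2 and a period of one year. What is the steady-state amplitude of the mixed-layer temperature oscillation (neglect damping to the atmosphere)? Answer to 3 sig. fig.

Areal heat capacity C = ρ c_p D = 1027 × 3959 × 186.6 = 7.59×10^8 J/(m²·K).
Angular frequency ω = 2π / T = 2π / 3.15×10^7 s = 1.99×10^-7 s⁻¹.
Cω = 7.59×10^8 × 1.99×10^-7 = 151 W/(m²·K).
Amplitude A = F₀ / (Cω) = 202.7 / 151 = 1.34 K.

1.34 K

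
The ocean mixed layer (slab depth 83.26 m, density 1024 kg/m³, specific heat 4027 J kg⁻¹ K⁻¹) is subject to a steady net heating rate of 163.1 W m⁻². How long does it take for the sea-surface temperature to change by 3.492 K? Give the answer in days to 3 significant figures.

85.1 days

Areal heat capacity C = ρ c_p D = 1024 × 4027 × 83.26 = 3.43×10^8 J/(m²·K).
Time required: Δt = C ΔT / F = 3.43×10^8 × 3.492 / 163.1 = 7.35×10^6 s.
In days: 7.35×10^6 s / (86400 s/day) = 85.1 days.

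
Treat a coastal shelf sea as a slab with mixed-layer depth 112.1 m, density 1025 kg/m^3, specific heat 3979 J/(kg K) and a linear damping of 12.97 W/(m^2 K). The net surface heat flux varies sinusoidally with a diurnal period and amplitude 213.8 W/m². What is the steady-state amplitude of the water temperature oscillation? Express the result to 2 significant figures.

Areal heat capacity C = ρ c_p D = 1025 × 3979 × 112.1 = 4.57×10^8 J m⁻² K⁻¹.
Angular frequency ω = 2π / T = 2π / 86400 s = 7.27×10^-5 s⁻¹.
√((Cω)² + λ²) = √((33200)² + 12.97²) = 33200 W/(m²·K).
Amplitude A = F₀ / √((Cω)²+λ²) = 213.8 / 33200 = 0.00643 K.

0.0064 K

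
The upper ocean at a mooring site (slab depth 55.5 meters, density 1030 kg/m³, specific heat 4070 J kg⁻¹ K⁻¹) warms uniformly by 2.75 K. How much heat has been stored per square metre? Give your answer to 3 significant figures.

6.40×10^8

Areal heat capacity C = ρ c_p D = 1030 × 4070 × 55.5 = 2.33×10^8 J/(m^2 K).
ΔQ = C ΔT = 2.33×10^8 × 2.75 = 6.40×10^8 J/m².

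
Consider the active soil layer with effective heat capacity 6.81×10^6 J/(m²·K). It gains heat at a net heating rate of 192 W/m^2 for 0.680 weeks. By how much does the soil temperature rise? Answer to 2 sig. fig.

Areal heat capacity C = 6.81×10^6 J/(m²·K) (given).
Net heat input Q = F Δt = 192 × (0.680 weeks × 6.048×10^5 s/week) = 7.90×10^7 J/m².
ΔT = Q / C = 7.90×10^7 / 6.81×10^6 = 11.6 K.

12 K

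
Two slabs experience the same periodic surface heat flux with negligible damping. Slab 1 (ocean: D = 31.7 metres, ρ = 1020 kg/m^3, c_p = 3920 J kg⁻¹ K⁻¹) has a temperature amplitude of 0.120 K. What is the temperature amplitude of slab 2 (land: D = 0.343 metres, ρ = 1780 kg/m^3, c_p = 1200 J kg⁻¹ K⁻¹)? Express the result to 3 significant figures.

C_ocean = 1.27×10^8 J/(m²·K); C_land = 7.33×10^5 J/(m²·K).
A ∝ 1/C ⇒ A_land = A_ocean × C_ocean/C_land = 0.120 × 173 = 20.8 K.

20.8 K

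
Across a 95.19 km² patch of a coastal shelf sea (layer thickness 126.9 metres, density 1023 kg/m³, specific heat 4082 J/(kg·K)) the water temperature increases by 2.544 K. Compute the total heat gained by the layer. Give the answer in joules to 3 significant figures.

Areal heat capacity C = ρ c_p D = 1023 × 4082 × 126.9 = 5.30×10^8 J/(m^2 K).
Heat per unit area: q = C ΔT = 5.30×10^8 × 2.544 = 1.35×10^9 J/m².
Total heat: Q = q × A = 1.35×10^9 × (95.19 × 10⁶ m²) = 1.28×10^17 J.

1.28×10^17 J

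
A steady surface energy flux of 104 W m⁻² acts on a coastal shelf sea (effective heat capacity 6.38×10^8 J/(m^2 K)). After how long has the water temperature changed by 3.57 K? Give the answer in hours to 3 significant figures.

Areal heat capacity C = 6.38×10^8 J/(m^2 K) (given).
Time required: Δt = C ΔT / F = 6.38×10^8 × 3.57 / 104 = 2.19×10^7 s.
In hours: 2.19×10^7 s / (3600 s/hour) = 6080 hours.

6080 hours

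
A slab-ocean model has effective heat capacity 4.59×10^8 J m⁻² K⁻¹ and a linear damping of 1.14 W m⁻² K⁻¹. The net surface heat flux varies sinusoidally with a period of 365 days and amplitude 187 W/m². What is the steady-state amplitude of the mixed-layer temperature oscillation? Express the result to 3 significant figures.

2.04 K

Areal heat capacity C = 4.59×10^8 J m⁻² K⁻¹ (given).
Angular frequency ω = 2π / T = 2π / 3.15×10^7 s = 1.99×10^-7 s⁻¹.
√((Cω)² + λ²) = √((91.5)² + 1.14²) = 91.5 W/(m²·K).
Amplitude A = F₀ / √((Cω)²+λ²) = 187 / 91.5 = 2.04 K.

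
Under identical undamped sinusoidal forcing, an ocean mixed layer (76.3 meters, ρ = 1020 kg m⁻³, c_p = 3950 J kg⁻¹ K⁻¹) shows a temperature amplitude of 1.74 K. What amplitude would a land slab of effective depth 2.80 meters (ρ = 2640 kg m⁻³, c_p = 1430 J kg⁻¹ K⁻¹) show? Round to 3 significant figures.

C_ocean = 3.07×10^8 J/(m²·K); C_land = 1.06×10^7 J/(m²·K).
A ∝ 1/C ⇒ A_land = A_ocean × C_ocean/C_land = 1.74 × 29.1 = 50.6 K.

50.6 K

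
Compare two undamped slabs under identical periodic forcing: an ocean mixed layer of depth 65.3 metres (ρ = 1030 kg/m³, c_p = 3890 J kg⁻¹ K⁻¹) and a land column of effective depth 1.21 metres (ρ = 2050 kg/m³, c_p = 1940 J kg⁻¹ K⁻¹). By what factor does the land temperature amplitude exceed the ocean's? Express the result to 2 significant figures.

C_ocean = 1030 × 3890 × 65.3 = 2.62×10^8 J/(m²·K).
C_land = 2050 × 1940 × 1.21 = 4.81×10^6 J/(m²·K).
Undamped amplitude ∝ 1/C, so A_land/A_ocean = C_ocean/C_land = 54.4.

54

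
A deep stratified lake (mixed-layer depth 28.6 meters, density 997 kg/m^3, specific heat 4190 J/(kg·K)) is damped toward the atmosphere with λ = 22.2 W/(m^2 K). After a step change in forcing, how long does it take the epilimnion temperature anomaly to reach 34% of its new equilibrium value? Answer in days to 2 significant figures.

26 days

Areal heat capacity C = ρ c_p D = 997 × 4190 × 28.6 = 1.19×10^8 J/(m^2 K).
τ = C / λ = 1.19×10^8 / 22.2 = 5.38×10^6 s.
Fraction reached: 1 − e^(−t/τ) = 0.34 ⇒ t = −τ ln(1 − 0.34) = τ × 0.416.
t = 2.24×10^6 s = 25.9 days.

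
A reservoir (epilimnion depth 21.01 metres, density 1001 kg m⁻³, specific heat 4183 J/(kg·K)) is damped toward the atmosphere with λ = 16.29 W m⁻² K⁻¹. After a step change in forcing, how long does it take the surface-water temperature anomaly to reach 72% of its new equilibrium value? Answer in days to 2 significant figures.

80 days

Areal heat capacity C = ρ c_p D = 1001 × 4183 × 21.01 = 8.80×10^7 J m⁻² K⁻¹.
τ = C / λ = 8.80×10^7 / 16.29 = 5.40×10^6 s.
Fraction reached: 1 − e^(−t/τ) = 0.72 ⇒ t = −τ ln(1 − 0.72) = τ × 1.27.
t = 6.87×10^6 s = 79.6 days.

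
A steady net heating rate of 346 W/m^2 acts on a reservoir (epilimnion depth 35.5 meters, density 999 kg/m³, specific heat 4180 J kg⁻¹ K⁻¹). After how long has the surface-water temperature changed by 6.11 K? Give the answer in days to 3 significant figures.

30.3 days

Areal heat capacity C = ρ c_p D = 999 × 4180 × 35.5 = 1.48×10^8 J/(m²·K).
Time required: Δt = C ΔT / F = 1.48×10^8 × 6.11 / 346 = 2.62×10^6 s.
In days: 2.62×10^6 s / (86400 s/day) = 30.3 days.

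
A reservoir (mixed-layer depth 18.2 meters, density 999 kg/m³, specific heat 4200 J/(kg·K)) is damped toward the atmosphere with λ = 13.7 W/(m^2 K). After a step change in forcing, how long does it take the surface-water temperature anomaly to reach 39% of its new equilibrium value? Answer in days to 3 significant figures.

Areal heat capacity C = ρ c_p D = 999 × 4200 × 18.2 = 7.64×10^7 J/(m^2 K).
τ = C / λ = 7.64×10^7 / 13.7 = 5.57×10^6 s.
Fraction reached: 1 − e^(−t/τ) = 0.39 ⇒ t = −τ ln(1 − 0.39) = τ × 0.494.
t = 2.76×10^6 s = 31.9 days.

31.9 days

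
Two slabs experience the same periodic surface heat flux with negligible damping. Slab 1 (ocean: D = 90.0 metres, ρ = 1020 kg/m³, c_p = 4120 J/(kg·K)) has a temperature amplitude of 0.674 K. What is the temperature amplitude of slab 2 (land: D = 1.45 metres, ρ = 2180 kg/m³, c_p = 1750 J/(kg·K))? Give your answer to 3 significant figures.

C_ocean = 3.78×10^8 J/(m²·K); C_land = 5.53×10^6 J/(m²·K).
A ∝ 1/C ⇒ A_land = A_ocean × C_ocean/C_land = 0.674 × 68.4 = 46.1 K.

46.1 K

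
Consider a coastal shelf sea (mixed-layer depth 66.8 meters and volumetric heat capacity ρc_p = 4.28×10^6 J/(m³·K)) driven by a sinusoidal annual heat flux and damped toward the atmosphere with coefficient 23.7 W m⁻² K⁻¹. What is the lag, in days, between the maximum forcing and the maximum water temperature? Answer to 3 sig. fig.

68.3 days

Areal heat capacity C = ρc_p × D = 4.28×10^6 × 66.8 = 2.86×10^8 J/(m²·K).
ω = 2π / 3.15×10^7 s = 1.99×10^-7 s⁻¹.
Phase lag φ = arctan(Cω/λ) = arctan(57.0/23.7) = 1.18 rad.
Time lag = φ / ω = 1.18 / 1.99×10^-7 = 5.91×10^6 s = 68.3 days.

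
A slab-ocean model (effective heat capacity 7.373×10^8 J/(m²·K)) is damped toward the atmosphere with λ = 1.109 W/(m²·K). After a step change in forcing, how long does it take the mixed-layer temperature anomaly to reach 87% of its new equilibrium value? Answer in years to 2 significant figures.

43 years

Areal heat capacity C = 7.373×10^8 J/(m²·K) (given).
τ = C / λ = 7.37×10^8 / 1.109 = 6.65×10^8 s.
Fraction reached: 1 − e^(−t/τ) = 0.87 ⇒ t = −τ ln(1 − 0.87) = τ × 2.04.
t = 1.36×10^9 s = 43.0 years.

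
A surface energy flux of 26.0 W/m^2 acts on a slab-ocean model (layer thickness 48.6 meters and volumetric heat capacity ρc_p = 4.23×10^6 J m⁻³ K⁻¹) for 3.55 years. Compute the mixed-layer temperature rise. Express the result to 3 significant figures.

14.2 K

Areal heat capacity C = ρc_p × D = 4.23×10^6 × 48.6 = 2.06×10^8 J/(m^2 K).
Net heat input Q = F Δt = 26.0 × (3.55 years × 3.156×10^7 s/year) = 2.91×10^9 J/m².
ΔT = Q / C = 2.91×10^9 / 2.06×10^8 = 14.2 K.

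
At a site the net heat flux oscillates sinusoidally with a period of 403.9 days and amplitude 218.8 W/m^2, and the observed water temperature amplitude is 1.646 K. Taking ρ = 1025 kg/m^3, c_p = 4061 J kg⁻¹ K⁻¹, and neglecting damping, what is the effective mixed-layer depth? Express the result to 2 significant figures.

180 m

ω = 2π / 3.49×10^7 s = 1.80×10^-7 s⁻¹.
Required C = F₀ / (A ω) = 218.8 / (1.646 × 1.80×10^-7) = 7.38×10^8 J/(m²·K).
D = C / (ρ c_p) = 7.38×10^8 / (1025 × 4061) = 177 m.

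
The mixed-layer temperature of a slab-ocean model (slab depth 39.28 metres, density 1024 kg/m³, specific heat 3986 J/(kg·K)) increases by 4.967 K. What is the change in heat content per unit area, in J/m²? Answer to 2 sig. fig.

8.0×10^8

Areal heat capacity C = ρ c_p D = 1024 × 3986 × 39.28 = 1.60×10^8 J/(m²·K).
ΔQ = C ΔT = 1.60×10^8 × 4.967 = 7.96×10^8 J/m².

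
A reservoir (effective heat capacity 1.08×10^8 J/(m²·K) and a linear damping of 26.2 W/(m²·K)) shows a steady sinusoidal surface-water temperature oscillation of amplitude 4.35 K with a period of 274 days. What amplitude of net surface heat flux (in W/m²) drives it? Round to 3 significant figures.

Areal heat capacity C = 1.08×10^8 J/(m²·K) (given).
ω = 2π / 2.37×10^7 s = 2.65×10^-7 s⁻¹.
√((Cω)² + λ²) = √((28.7)² + 26.2²) = 38.8 W/(m²·K).
F₀ = A × √((Cω)²+λ²) = 4.35 × 38.8 = 169 W/m².

169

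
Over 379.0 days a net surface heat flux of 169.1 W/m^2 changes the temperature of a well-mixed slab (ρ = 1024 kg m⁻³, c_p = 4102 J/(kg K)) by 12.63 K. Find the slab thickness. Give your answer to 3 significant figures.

Heat input Q = F Δt = 169.1 × 3.27×10^7 s = 5.54×10^9 J/m².
Required areal heat capacity C = Q / ΔT = 4.38×10^8 J/(m²·K).
Depth D = C / (ρ c_p) = 4.38×10^8 / (1024 × 4102) = 104 m.

104 m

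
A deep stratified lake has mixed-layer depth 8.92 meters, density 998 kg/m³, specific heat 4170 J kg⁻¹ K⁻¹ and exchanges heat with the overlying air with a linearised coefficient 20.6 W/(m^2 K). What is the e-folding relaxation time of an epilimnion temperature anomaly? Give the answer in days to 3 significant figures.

20.9 days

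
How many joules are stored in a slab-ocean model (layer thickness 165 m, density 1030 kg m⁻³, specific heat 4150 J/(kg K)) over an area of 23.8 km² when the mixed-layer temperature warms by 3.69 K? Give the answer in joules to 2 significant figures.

6.2×10^16 J

Areal heat capacity C = ρ c_p D = 1030 × 4150 × 165 = 7.05×10^8 J/(m^2 K).
Heat per unit area: q = C ΔT = 7.05×10^8 × 3.69 = 2.60×10^9 J/m².
Total heat: Q = q × A = 2.60×10^9 × (23.8 × 10⁶ m²) = 6.19×10^16 J.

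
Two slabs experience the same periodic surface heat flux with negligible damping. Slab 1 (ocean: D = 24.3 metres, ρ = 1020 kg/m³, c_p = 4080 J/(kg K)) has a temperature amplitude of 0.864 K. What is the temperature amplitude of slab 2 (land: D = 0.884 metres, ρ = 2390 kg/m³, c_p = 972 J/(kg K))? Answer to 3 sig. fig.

C_ocean = 1.01×10^8 J/(m²·K); C_land = 2.05×10^6 J/(m²·K).
A ∝ 1/C ⇒ A_land = A_ocean × C_ocean/C_land = 0.864 × 49.2 = 42.5 K.

42.5 K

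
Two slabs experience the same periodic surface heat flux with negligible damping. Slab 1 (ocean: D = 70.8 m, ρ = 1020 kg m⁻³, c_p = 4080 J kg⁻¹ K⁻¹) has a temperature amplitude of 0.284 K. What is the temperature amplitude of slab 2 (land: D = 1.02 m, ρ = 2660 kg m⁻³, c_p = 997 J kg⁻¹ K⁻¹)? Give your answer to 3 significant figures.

C_ocean = 2.95×10^8 J/(m²·K); C_land = 2.71×10^6 J/(m²·K).
A ∝ 1/C ⇒ A_land = A_ocean × C_ocean/C_land = 0.284 × 109 = 30.9 K.

30.9 K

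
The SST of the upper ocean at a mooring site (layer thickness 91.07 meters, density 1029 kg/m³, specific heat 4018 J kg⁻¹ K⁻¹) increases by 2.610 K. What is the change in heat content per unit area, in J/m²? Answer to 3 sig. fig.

Areal heat capacity C = ρ c_p D = 1029 × 4018 × 91.07 = 3.77×10^8 J/(m²·K).
ΔQ = C ΔT = 3.77×10^8 × 2.610 = 9.83×10^8 J/m².

9.83×10^8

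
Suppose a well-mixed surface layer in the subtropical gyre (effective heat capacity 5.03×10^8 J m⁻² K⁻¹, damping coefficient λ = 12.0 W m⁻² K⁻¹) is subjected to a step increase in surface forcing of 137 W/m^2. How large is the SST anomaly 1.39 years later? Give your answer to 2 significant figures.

Areal heat capacity C = 5.03×10^8 J m⁻² K⁻¹ (given).
τ = C / λ = 5.03×10^8 / 12.0 = 4.19×10^7 s.
Equilibrium anomaly ΔT_eq = F / λ = 137 / 12.0 = 11.4 K.
t = 1.39 years = 4.39×10^7 s, so t/τ = 1.05.
ΔT(t) = ΔT_eq (1 − e^(−t/τ)) = 11.4 × (1 − e^−1.05) = 7.41 K.

7.4 K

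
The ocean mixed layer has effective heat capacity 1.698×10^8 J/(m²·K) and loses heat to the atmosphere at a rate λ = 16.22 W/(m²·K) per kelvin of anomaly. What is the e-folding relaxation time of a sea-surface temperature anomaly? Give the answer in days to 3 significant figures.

121 days

Areal heat capacity C = 1.698×10^8 J/(m²·K) (given).
Relaxation time τ = C / λ = 1.70×10^8 / 16.22 = 1.05×10^7 s.
In days: 1.05×10^7 s / (86400 s/day) = 121 days.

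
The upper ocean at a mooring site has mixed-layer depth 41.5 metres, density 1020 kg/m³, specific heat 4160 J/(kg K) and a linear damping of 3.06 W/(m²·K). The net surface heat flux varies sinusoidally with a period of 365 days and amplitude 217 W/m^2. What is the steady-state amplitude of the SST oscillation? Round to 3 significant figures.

6.16 K

Areal heat capacity C = ρ c_p D = 1020 × 4160 × 41.5 = 1.76×10^8 J/(m²·K).
Angular frequency ω = 2π / T = 2π / 3.15×10^7 s = 1.99×10^-7 s⁻¹.
√((Cω)² + λ²) = √((35.1)² + 3.06²) = 35.2 W/(m²·K).
Amplitude A = F₀ / √((Cω)²+λ²) = 217 / 35.2 = 6.16 K.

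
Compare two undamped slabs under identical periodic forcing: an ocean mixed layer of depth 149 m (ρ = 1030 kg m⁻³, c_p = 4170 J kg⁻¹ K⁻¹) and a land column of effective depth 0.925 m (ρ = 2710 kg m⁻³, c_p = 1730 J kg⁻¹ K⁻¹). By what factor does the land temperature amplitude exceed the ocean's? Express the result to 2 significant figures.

150

C_ocean = 1030 × 4170 × 149 = 6.40×10^8 J/(m²·K).
C_land = 2710 × 1730 × 0.925 = 4.34×10^6 J/(m²·K).
Undamped amplitude ∝ 1/C, so A_land/A_ocean = C_ocean/C_land = 148.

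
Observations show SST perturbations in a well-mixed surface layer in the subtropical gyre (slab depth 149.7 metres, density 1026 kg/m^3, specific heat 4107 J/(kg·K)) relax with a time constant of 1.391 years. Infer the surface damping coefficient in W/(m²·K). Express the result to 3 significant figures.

Areal heat capacity C = ρ c_p D = 1026 × 4107 × 149.7 = 6.31×10^8 J/(m^2 K).
τ = 1.391 years = 4.39×10^7 s.
λ = C / τ = 6.31×10^8 / 4.39×10^7 = 14.4 W/(m²·K).

14.4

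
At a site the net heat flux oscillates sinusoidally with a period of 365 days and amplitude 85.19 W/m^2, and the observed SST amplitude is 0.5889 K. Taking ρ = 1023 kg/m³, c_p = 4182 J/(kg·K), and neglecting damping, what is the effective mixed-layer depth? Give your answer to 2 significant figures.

170 m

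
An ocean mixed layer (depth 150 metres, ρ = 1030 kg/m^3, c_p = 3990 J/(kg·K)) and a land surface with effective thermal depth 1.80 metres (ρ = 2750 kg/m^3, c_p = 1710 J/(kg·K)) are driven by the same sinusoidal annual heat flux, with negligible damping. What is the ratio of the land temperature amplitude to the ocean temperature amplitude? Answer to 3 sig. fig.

C_ocean = 1030 × 3990 × 150 = 6.16×10^8 J/(m²·K).
C_land = 2750 × 1710 × 1.80 = 8.46×10^6 J/(m²·K).
Undamped amplitude ∝ 1/C, so A_land/A_ocean = C_ocean/C_land = 72.8.

72.8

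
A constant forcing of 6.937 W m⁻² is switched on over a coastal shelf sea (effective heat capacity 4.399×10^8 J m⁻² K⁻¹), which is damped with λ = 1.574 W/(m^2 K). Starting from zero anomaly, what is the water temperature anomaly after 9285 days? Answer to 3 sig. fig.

Areal heat capacity C = 4.399×10^8 J m⁻² K⁻¹ (given).
τ = C / λ = 4.40×10^8 / 1.574 = 2.79×10^8 s.
Equilibrium anomaly ΔT_eq = F / λ = 6.937 / 1.574 = 4.41 K.
t = 9285 days = 8.02×10^8 s, so t/τ = 2.87.
ΔT(t) = ΔT_eq (1 − e^(−t/τ)) = 4.41 × (1 − e^−2.87) = 4.16 K.

4.16 K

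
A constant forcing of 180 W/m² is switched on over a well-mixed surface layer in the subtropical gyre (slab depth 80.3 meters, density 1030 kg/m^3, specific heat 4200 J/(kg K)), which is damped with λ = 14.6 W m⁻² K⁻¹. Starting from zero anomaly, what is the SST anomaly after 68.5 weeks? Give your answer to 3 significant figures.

10.2 K

Areal heat capacity C = ρ c_p D = 1030 × 4200 × 80.3 = 3.47×10^8 J/(m^2 K).
τ = C / λ = 3.47×10^8 / 14.6 = 2.38×10^7 s.
Equilibrium anomaly ΔT_eq = F / λ = 180 / 14.6 = 12.3 K.
t = 68.5 weeks = 4.14×10^7 s, so t/τ = 1.74.
ΔT(t) = ΔT_eq (1 − e^(−t/τ)) = 12.3 × (1 − e^−1.74) = 10.2 K.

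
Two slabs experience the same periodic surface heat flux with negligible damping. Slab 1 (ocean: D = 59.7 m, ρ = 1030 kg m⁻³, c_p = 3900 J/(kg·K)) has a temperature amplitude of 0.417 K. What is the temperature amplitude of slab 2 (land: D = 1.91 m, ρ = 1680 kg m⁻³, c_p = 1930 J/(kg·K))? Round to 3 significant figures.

C_ocean = 2.40×10^8 J/(m²·K); C_land = 6.19×10^6 J/(m²·K).
A ∝ 1/C ⇒ A_land = A_ocean × C_ocean/C_land = 0.417 × 38.7 = 16.1 K.

16.1 K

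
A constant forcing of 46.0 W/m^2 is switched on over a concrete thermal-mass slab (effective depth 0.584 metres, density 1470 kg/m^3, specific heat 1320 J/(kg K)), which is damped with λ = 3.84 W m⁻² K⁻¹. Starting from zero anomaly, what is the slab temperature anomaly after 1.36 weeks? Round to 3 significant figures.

11.2 K

Areal heat capacity C = ρ c_p D = 1470 × 1320 × 0.584 = 1.13×10^6 J/(m^2 K).
τ = C / λ = 1.13×10^6 / 3.84 = 2.95×10^5 s.
Equilibrium anomaly ΔT_eq = F / λ = 46.0 / 3.84 = 12.0 K.
t = 1.36 weeks = 8.23×10^5 s, so t/τ = 2.79.
ΔT(t) = ΔT_eq (1 − e^(−t/τ)) = 12.0 × (1 − e^−2.79) = 11.2 K.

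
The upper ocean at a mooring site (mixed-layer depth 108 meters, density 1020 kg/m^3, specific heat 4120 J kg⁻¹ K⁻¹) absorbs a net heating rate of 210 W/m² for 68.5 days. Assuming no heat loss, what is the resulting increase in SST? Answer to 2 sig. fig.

Areal heat capacity C = ρ c_p D = 1020 × 4120 × 108 = 4.54×10^8 J/(m²·K).
Net heat input Q = F Δt = 210 × (68.5 days × 86400 s/day) = 1.24×10^9 J/m².
ΔT = Q / C = 1.24×10^9 / 4.54×10^8 = 2.74 K.

2.7 K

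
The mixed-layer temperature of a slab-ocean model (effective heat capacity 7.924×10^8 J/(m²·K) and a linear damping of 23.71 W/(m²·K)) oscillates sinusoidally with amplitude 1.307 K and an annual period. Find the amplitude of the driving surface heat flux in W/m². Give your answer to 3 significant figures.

209

Areal heat capacity C = 7.924×10^8 J/(m²·K) (given).
ω = 2π / 3.15×10^7 s = 1.99×10^-7 s⁻¹.
√((Cω)² + λ²) = √((158)² + 23.71²) = 160 W/(m²·K).
F₀ = A × √((Cω)²+λ²) = 1.307 × 160 = 209 W/m².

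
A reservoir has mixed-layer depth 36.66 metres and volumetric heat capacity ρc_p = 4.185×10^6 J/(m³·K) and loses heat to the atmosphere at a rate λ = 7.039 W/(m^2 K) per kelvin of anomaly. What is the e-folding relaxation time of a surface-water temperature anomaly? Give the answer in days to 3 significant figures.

252 days

Areal heat capacity C = ρc_p × D = 4.185×10^6 × 36.66 = 1.53×10^8 J/(m²·K).
Relaxation time τ = C / λ = 1.53×10^8 / 7.039 = 2.18×10^7 s.
In days: 2.18×10^7 s / (86400 s/day) = 252 days.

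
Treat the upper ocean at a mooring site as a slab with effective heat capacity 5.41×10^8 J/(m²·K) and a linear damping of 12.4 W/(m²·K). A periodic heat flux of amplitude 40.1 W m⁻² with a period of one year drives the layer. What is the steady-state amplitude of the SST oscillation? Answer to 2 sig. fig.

0.37 K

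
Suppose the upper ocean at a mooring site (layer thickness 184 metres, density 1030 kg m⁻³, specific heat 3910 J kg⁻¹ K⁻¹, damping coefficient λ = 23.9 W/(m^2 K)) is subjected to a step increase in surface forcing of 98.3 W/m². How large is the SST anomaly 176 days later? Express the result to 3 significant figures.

Areal heat capacity C = ρ c_p D = 1030 × 3910 × 184 = 7.41×10^8 J/(m^2 K).
τ = C / λ = 7.41×10^8 / 23.9 = 3.10×10^7 s.
Equilibrium anomaly ΔT_eq = F / λ = 98.3 / 23.9 = 4.11 K.
t = 176 days = 1.52×10^7 s, so t/τ = 0.490.
ΔT(t) = ΔT_eq (1 − e^(−t/τ)) = 4.11 × (1 − e^−0.490) = 1.59 K.

1.59 K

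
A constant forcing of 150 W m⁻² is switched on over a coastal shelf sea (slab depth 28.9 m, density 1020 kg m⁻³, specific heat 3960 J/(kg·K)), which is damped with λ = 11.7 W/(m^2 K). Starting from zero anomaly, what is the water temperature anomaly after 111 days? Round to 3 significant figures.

Areal heat capacity C = ρ c_p D = 1020 × 3960 × 28.9 = 1.17×10^8 J/(m^2 K).
τ = C / λ = 1.17×10^8 / 11.7 = 9.98×10^6 s.
Equilibrium anomaly ΔT_eq = F / λ = 150 / 11.7 = 12.8 K.
t = 111 days = 9.59×10^6 s, so t/τ = 0.961.
ΔT(t) = ΔT_eq (1 − e^(−t/τ)) = 12.8 × (1 − e^−0.961) = 7.92 K.

7.92 K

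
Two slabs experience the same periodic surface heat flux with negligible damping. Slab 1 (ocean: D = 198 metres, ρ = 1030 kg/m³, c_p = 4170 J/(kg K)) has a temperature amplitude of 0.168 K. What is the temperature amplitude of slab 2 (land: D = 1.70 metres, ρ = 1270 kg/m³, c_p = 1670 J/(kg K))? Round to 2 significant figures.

C_ocean = 8.50×10^8 J/(m²·K); C_land = 3.61×10^6 J/(m²·K).
A ∝ 1/C ⇒ A_land = A_ocean × C_ocean/C_land = 0.168 × 236 = 39.6 K.

40 K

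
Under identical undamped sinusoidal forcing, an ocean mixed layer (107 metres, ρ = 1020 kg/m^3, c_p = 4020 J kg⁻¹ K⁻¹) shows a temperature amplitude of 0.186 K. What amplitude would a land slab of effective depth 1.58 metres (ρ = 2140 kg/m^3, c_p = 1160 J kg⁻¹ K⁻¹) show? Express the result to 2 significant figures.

21 K

C_ocean = 4.39×10^8 J/(m²·K); C_land = 3.92×10^6 J/(m²·K).
A ∝ 1/C ⇒ A_land = A_ocean × C_ocean/C_land = 0.186 × 112 = 20.8 K.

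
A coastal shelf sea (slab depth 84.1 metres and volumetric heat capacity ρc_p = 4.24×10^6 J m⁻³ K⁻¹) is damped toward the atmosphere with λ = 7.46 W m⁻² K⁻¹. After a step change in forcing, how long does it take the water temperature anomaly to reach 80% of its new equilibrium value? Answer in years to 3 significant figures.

2.44 years

Areal heat capacity C = ρc_p × D = 4.24×10^6 × 84.1 = 3.57×10^8 J/(m^2 K).
τ = C / λ = 3.57×10^8 / 7.46 = 4.78×10^7 s.
Fraction reached: 1 − e^(−t/τ) = 0.80 ⇒ t = −τ ln(1 − 0.80) = τ × 1.61.
t = 7.69×10^7 s = 2.44 years.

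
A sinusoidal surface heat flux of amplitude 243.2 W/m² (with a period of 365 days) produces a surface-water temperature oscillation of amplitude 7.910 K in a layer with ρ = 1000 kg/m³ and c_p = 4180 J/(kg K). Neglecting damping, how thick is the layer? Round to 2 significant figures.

37 m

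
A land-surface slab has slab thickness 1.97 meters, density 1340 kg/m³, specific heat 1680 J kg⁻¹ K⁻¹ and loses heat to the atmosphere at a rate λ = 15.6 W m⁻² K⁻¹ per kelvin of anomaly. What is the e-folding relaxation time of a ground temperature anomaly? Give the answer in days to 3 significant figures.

Areal heat capacity C = ρ c_p D = 1340 × 1680 × 1.97 = 4.43×10^6 J/(m^2 K).
Relaxation time τ = C / λ = 4.43×10^6 / 15.6 = 2.84×10^5 s.
In days: 2.84×10^5 s / (86400 s/day) = 3.29 days.

3.29 days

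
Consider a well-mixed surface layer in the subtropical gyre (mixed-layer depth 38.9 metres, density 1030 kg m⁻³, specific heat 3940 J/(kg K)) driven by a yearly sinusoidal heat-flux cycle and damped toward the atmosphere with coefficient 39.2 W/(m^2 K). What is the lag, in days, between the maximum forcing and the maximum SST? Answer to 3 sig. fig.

39.3 days

Areal heat capacity C = ρ c_p D = 1030 × 3940 × 38.9 = 1.58×10^8 J/(m²·K).
ω = 2π / 3.15×10^7 s = 1.99×10^-7 s⁻¹.
Phase lag φ = arctan(Cω/λ) = arctan(31.5/39.2) = 0.676 rad.
Time lag = φ / ω = 0.676 / 1.99×10^-7 = 3.39×10^6 s = 39.3 days.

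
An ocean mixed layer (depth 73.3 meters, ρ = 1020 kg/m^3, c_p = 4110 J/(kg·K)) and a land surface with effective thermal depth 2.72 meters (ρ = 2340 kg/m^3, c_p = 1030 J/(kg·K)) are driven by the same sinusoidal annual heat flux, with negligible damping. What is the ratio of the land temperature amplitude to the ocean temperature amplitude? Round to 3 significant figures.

C_ocean = 1020 × 4110 × 73.3 = 3.07×10^8 J/(m²·K).
C_land = 2340 × 1030 × 2.72 = 6.56×10^6 J/(m²·K).
Undamped amplitude ∝ 1/C, so A_land/A_ocean = C_ocean/C_land = 46.9.

46.9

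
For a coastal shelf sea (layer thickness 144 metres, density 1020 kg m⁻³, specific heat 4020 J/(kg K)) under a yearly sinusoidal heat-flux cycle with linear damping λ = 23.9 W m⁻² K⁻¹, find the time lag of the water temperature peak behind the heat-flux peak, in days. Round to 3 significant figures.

79.6 days

Areal heat capacity C = ρ c_p D = 1020 × 4020 × 144 = 5.90×10^8 J m⁻² K⁻¹.
ω = 2π / 3.15×10^7 s = 1.99×10^-7 s⁻¹.
Phase lag φ = arctan(Cω/λ) = arctan(118/23.9) = 1.37 rad.
Time lag = φ / ω = 1.37 / 1.99×10^-7 = 6.88×10^6 s = 79.6 days.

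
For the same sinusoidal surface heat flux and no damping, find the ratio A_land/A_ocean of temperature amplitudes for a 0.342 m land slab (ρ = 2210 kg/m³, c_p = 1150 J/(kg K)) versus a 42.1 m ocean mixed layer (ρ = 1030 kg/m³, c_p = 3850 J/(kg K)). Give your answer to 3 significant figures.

C_ocean = 1030 × 3850 × 42.1 = 1.67×10^8 J/(m²·K).
C_land = 2210 × 1150 × 0.342 = 8.69×10^5 J/(m²·K).
Undamped amplitude ∝ 1/C, so A_land/A_ocean = C_ocean/C_land = 192.

192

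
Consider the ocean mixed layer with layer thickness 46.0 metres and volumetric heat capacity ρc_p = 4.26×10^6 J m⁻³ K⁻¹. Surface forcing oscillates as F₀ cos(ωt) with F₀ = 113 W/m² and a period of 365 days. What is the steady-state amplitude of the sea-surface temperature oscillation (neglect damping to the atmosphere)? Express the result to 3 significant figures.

2.89 K

Areal heat capacity C = ρc_p × D = 4.26×10^6 × 46.0 = 1.96×10^8 J/(m²·K).
Angular frequency ω = 2π / T = 2π / 3.15×10^7 s = 1.99×10^-7 s⁻¹.
Cω = 1.96×10^8 × 1.99×10^-7 = 39.0 W/(m²·K).
Amplitude A = F₀ / (Cω) = 113 / 39.0 = 2.89 K.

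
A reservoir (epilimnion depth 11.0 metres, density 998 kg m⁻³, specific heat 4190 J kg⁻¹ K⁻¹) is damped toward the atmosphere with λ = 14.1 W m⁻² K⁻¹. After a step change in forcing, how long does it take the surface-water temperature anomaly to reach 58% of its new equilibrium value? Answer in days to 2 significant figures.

33 days

Areal heat capacity C = ρ c_p D = 998 × 4190 × 11.0 = 4.60×10^7 J/(m²·K).
τ = C / λ = 4.60×10^7 / 14.1 = 3.26×10^6 s.
Fraction reached: 1 − e^(−t/τ) = 0.58 ⇒ t = −τ ln(1 − 0.58) = τ × 0.868.
t = 2.83×10^6 s = 32.8 days.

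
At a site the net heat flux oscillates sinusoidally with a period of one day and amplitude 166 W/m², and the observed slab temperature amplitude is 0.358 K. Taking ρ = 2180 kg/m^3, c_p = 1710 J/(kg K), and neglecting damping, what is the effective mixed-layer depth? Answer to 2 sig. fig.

ω = 2π / 86400 s = 7.27×10^-5 s⁻¹.
Required C = F₀ / (A ω) = 166 / (0.358 × 7.27×10^-5) = 6.38×10^6 J/(m²·K).
D = C / (ρ c_p) = 6.38×10^6 / (2180 × 1710) = 1.71 m.

1.7 m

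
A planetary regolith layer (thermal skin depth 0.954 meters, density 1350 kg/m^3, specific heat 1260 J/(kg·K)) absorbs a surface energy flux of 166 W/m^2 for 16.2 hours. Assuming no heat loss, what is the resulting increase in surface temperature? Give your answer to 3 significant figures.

5.97 K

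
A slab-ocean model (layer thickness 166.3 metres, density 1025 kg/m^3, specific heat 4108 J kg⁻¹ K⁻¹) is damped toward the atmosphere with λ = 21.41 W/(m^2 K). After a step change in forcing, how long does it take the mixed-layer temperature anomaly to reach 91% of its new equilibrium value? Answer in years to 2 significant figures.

2.5 years

Areal heat capacity C = ρ c_p D = 1025 × 4108 × 166.3 = 7.00×10^8 J m⁻² K⁻¹.
τ = C / λ = 7.00×10^8 / 21.41 = 3.27×10^7 s.
Fraction reached: 1 − e^(−t/τ) = 0.91 ⇒ t = −τ ln(1 − 0.91) = τ × 2.41.
t = 7.88×10^7 s = 2.50 years.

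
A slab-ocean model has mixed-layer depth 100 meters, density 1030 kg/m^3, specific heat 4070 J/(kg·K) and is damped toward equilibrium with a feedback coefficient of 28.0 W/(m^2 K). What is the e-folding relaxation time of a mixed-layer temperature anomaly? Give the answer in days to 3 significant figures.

173 days

Areal heat capacity C = ρ c_p D = 1030 × 4070 × 100 = 4.19×10^8 J m⁻² K⁻¹.
Relaxation time τ = C / λ = 4.19×10^8 / 28.0 = 1.50×10^7 s.
In days: 1.50×10^7 s / (86400 s/day) = 173 days.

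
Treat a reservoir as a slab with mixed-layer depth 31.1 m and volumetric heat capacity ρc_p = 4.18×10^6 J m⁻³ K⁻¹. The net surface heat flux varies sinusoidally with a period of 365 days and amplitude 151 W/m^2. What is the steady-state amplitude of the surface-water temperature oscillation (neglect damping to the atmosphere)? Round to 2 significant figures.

5.8 K

Areal heat capacity C = ρc_p × D = 4.18×10^6 × 31.1 = 1.30×10^8 J/(m^2 K).
Angular frequency ω = 2π / T = 2π / 3.15×10^7 s = 1.99×10^-7 s⁻¹.
Cω = 1.30×10^8 × 1.99×10^-7 = 25.9 W/(m²·K).
Amplitude A = F₀ / (Cω) = 151 / 25.9 = 5.83 K.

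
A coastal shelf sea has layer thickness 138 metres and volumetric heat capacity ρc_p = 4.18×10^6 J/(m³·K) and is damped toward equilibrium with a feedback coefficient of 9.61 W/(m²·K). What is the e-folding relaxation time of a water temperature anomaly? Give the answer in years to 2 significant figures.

Areal heat capacity C = ρc_p × D = 4.18×10^6 × 138 = 5.77×10^8 J/(m^2 K).
Relaxation time τ = C / λ = 5.77×10^8 / 9.61 = 6.00×10^7 s.
In years: 6.00×10^7 s / (3.156×10^7 s/year) = 1.90 years.

1.9 years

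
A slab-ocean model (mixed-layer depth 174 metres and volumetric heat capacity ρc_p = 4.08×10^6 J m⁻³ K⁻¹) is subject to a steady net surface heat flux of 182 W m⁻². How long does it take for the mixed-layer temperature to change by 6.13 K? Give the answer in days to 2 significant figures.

280 days

Areal heat capacity C = ρc_p × D = 4.08×10^6 × 174 = 7.10×10^8 J m⁻² K⁻¹.
Time required: Δt = C ΔT / F = 7.10×10^8 × 6.13 / 182 = 2.39×10^7 s.
In days: 2.39×10^7 s / (86400 s/day) = 277 days.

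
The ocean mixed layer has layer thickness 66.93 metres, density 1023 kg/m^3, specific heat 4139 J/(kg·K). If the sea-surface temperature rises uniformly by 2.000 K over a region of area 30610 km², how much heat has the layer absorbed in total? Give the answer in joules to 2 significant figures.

1.7×10^19 J

Areal heat capacity C = ρ c_p D = 1023 × 4139 × 66.93 = 2.83×10^8 J m⁻² K⁻¹.
Heat per unit area: q = C ΔT = 2.83×10^8 × 2.000 = 5.67×10^8 J/m².
Total heat: Q = q × A = 5.67×10^8 × (30610 × 10⁶ m²) = 1.73×10^19 J.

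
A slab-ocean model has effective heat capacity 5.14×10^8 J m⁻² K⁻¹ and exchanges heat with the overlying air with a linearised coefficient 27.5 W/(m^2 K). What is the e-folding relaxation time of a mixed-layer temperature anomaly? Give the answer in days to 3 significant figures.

216 days

Areal heat capacity C = 5.14×10^8 J m⁻² K⁻¹ (given).
Relaxation time τ = C / λ = 5.14×10^8 / 27.5 = 1.87×10^7 s.
In days: 1.87×10^7 s / (86400 s/day) = 216 days.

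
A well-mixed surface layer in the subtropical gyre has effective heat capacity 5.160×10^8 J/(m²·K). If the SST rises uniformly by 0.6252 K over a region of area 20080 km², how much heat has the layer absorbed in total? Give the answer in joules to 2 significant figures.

6.5×10^18 J

Areal heat capacity C = 5.160×10^8 J/(m²·K) (given).
Heat per unit area: q = C ΔT = 5.16×10^8 × 0.6252 = 3.23×10^8 J/m².
Total heat: Q = q × A = 3.23×10^8 × (20080 × 10⁶ m²) = 6.48×10^18 J.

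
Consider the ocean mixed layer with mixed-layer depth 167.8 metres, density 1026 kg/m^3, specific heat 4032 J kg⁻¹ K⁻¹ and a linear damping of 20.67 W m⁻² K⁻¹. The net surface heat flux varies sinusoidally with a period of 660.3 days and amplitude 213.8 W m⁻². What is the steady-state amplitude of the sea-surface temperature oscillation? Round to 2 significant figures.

Areal heat capacity C = ρ c_p D = 1026 × 4032 × 167.8 = 6.94×10^8 J m⁻² K⁻¹.
Angular frequency ω = 2π / T = 2π / 5.70×10^7 s = 1.10×10^-7 s⁻¹.
√((Cω)² + λ²) = √((76.5)² + 20.67²) = 79.2 W/(m²·K).
Amplitude A = F₀ / √((Cω)²+λ²) = 213.8 / 79.2 = 2.70 K.

2.7 K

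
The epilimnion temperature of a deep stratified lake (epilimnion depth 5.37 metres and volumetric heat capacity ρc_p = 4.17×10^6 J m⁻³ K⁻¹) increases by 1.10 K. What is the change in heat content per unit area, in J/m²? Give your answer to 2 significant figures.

2.5×10^7

Areal heat capacity C = ρc_p × D = 4.17×10^6 × 5.37 = 2.24×10^7 J/(m^2 K).
ΔQ = C ΔT = 2.24×10^7 × 1.10 = 2.46×10^7 J/m².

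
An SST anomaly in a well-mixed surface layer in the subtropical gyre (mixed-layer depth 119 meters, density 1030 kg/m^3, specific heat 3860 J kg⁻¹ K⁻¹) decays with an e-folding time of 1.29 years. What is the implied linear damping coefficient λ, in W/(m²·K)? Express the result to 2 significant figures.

12

Areal heat capacity C = ρ c_p D = 1030 × 3860 × 119 = 4.73×10^8 J/(m^2 K).
τ = 1.29 years = 4.07×10^7 s.
λ = C / τ = 4.73×10^8 / 4.07×10^7 = 11.6 W/(m²·K).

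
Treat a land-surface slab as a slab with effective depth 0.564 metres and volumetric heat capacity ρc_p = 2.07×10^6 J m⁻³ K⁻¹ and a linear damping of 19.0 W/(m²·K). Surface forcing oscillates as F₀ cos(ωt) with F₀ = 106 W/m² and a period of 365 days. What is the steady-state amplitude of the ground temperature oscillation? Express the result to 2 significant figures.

Areal heat capacity C = ρc_p × D = 2.07×10^6 × 0.564 = 1.17×10^6 J/(m²·K).
Angular frequency ω = 2π / T = 2π / 3.15×10^7 s = 1.99×10^-7 s⁻¹.
√((Cω)² + λ²) = √((0.233)² + 19.0²) = 19.0 W/(m²·K).
Amplitude A = F₀ / √((Cω)²+λ²) = 106 / 19.0 = 5.58 K.

5.6 K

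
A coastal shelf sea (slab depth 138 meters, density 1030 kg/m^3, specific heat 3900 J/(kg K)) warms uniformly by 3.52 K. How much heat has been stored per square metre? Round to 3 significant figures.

1.95×10^9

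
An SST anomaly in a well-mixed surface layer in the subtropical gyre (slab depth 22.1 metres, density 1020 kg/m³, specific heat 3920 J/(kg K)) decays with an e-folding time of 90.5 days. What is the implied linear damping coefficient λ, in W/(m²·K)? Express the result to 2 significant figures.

11

Areal heat capacity C = ρ c_p D = 1020 × 3920 × 22.1 = 8.84×10^7 J/(m^2 K).
τ = 90.5 days = 7.82×10^6 s.
λ = C / τ = 8.84×10^7 / 7.82×10^6 = 11.3 W/(m²·K).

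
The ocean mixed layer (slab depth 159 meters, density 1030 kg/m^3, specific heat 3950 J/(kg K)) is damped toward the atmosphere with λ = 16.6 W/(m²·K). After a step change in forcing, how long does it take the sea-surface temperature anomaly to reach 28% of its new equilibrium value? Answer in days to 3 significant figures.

Areal heat capacity C = ρ c_p D = 1030 × 3950 × 159 = 6.47×10^8 J m⁻² K⁻¹.
τ = C / λ = 6.47×10^8 / 16.6 = 3.90×10^7 s.
Fraction reached: 1 − e^(−t/τ) = 0.28 ⇒ t = −τ ln(1 − 0.28) = τ × 0.329.
t = 1.28×10^7 s = 148 days.

148 days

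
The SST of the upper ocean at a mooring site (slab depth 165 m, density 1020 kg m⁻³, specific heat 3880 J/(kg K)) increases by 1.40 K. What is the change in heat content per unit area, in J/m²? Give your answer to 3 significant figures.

9.14×10^8

Areal heat capacity C = ρ c_p D = 1020 × 3880 × 165 = 6.53×10^8 J m⁻² K⁻¹.
ΔQ = C ΔT = 6.53×10^8 × 1.40 = 9.14×10^8 J/m².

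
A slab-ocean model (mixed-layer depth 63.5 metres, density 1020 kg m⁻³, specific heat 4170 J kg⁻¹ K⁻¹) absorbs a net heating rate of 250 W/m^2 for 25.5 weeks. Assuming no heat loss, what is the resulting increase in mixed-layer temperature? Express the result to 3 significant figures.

14.3 K

Areal heat capacity C = ρ c_p D = 1020 × 4170 × 63.5 = 2.70×10^8 J/(m^2 K).
Net heat input Q = F Δt = 250 × (25.5 weeks × 6.048×10^5 s/week) = 3.86×10^9 J/m².
ΔT = Q / C = 3.86×10^9 / 2.70×10^8 = 14.3 K.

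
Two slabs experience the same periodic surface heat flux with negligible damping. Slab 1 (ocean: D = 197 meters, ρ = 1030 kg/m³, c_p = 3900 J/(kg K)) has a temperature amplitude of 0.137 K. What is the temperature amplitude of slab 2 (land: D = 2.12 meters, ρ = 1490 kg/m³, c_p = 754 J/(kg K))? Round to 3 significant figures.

45.5 K

C_ocean = 7.91×10^8 J/(m²·K); C_land = 2.38×10^6 J/(m²·K).
A ∝ 1/C ⇒ A_land = A_ocean × C_ocean/C_land = 0.137 × 332 = 45.5 K.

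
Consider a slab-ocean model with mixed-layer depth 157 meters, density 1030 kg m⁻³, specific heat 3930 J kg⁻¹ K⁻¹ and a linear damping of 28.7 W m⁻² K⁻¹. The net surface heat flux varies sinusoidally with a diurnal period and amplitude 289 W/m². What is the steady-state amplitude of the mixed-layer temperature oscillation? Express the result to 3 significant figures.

0.00625 K

Areal heat capacity C = ρ c_p D = 1030 × 3930 × 157 = 6.36×10^8 J/(m²·K).
Angular frequency ω = 2π / T = 2π / 86400 s = 7.27×10^-5 s⁻¹.
√((Cω)² + λ²) = √((46200)² + 28.7²) = 46200 W/(m²·K).
Amplitude A = F₀ / √((Cω)²+λ²) = 289 / 46200 = 0.00625 K.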